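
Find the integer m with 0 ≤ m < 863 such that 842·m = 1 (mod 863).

Apply the Euclidean algorithm and back-substitute:
863 = 1·842 + 21
842 = 40·21 + 2
21 = 10·2 + 1
2 = 2·1 + 0
gcd(842, 863) = 1, so the inverse exists.
Back-substitute for 1:
1 = 1·21 − 10·2
  = −10·842 + 401·21
  = 401·863 − 411·842
So 842⁻¹ ≡ −411 ≡ 452 (mod 863).

452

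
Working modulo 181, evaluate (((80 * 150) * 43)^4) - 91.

80 * 150 = 12000 ≡ 54 (mod 181)
54 * 43 = 2322 ≡ 150 (mod 181)
(150)^4 ≡ 59 (mod 181)
59 - 91 = -32 ≡ 149 (mod 181)

149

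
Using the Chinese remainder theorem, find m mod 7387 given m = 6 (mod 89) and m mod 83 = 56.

89⁻¹ mod 83: 89×14 ≡ 1 (mod 83), so 89⁻¹ ≡ 14.
m = 6 + 89×((56 − 6)×14 mod 83) = 6 + 89×36 = 3210.
Check: 3210 mod 89 = 6, 3210 mod 83 = 56. ✓

3210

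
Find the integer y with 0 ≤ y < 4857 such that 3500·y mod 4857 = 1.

4857 = 1·3500 + 1357
3500 = 2·1357 + 786
1357 = 1·786 + 571
786 = 1·571 + 215
571 = 2·215 + 141
215 = 1·141 + 74
141 = 1·74 + 67
74 = 1·67 + 7
67 = 9·7 + 4
7 = 1·4 + 3
4 = 1·3 + 1
3 = 3·1 + 0
gcd(3500, 4857) = 1, so the inverse exists.
Back-substitute for 1:
1 = 1·4 − 1·3
  = −1·7 + 2·4
  = 2·67 − 19·7
  = −19·74 + 21·67
  = 21·141 − 40·74
  = −40·215 + 61·141
  = 61·571 − 162·215
  = −162·786 + 223·571
  = 223·1357 − 385·786
  = −385·3500 + 993·1357
  = 993·4857 − 1378·3500
So 3500⁻¹ ≡ −1378 ≡ 3479 (mod 4857).

3479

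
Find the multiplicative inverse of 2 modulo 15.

8

By the extended Euclidean algorithm:
15 = 7·2 + 1
2 = 2·1 + 0
gcd(2, 15) = 1, so the inverse exists.
Back-substitute for 1:
1 = 1·15 − 7·2
So 2⁻¹ ≡ −7 ≡ 8 (mod 15).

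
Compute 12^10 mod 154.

Compute successive squares:
10 in binary is 1010, i.e. 10 = 8 + 2.
12^1 ≡ 12 (mod 154)
12^2 ≡ 12^2 = 144 (mod 154)
12^4 ≡ 144^2 = 20736 ≡ 100 (mod 154)
12^8 ≡ 100^2 = 10000 ≡ 144 (mod 154)
12^10 = 12^8 × 12^2 ≡ 144 × 144 (mod 154).
144 × 144 = 20736 ≡ 100 (mod 154).

100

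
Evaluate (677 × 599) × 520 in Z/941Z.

447

677 × 599 = 405523 ≡ 893 (mod 941)
893 × 520 = 464360 ≡ 447 (mod 941)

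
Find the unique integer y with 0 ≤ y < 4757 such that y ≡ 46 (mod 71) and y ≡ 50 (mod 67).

71⁻¹ mod 67: 71·17 ≡ 1 (mod 67), so 71⁻¹ ≡ 17.
y = 46 + 71·((50 − 46)·17 mod 67) = 46 + 71·1 = 117.

117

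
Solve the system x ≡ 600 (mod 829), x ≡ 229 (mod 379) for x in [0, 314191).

208679

829⁻¹ mod 379: 829·363 ≡ 1 (mod 379), so 829⁻¹ ≡ 363.
x = 600 + 829·((229 − 600)·363 mod 379) = 600 + 829·251 = 208679.
Check: 208679 mod 829 = 600, 208679 mod 379 = 229. ✓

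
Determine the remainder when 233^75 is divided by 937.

Using repeated squaring:
75 in binary is 1001011, i.e. 75 = 64 + 8 + 2 + 1.
233^1 ≡ 233 (mod 937)
233^2 ≡ 233^2 = 54289 ≡ 880 (mod 937)
233^4 ≡ 880^2 = 774400 ≡ 438 (mod 937)
233^8 ≡ 438^2 = 191844 ≡ 696 (mod 937)
233^16 ≡ 696^2 = 484416 ≡ 924 (mod 937)
233^32 ≡ 924^2 = 853776 ≡ 169 (mod 937)
233^64 ≡ 169^2 = 28561 ≡ 451 (mod 937)
233^75 = 233^64 × 233^8 × 233^2 × 233^1 ≡ 451 × 696 × 880 × 233 (mod 937).
Accumulate the product:
451 × 696 = 313896 ≡ 1
1 × 880 = 880
880 × 233 = 205040 ≡ 774

774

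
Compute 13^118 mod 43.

118 in binary is 1110110, i.e. 118 = 64 + 32 + 16 + 4 + 2.
13^1 ≡ 13 (mod 43)
13^2 ≡ 13^2 = 169 ≡ 40 (mod 43)
13^4 ≡ 40^2 = 1600 ≡ 9 (mod 43)
13^8 ≡ 9^2 = 81 ≡ 38 (mod 43)
13^16 ≡ 38^2 = 1444 ≡ 25 (mod 43)
13^32 ≡ 25^2 = 625 ≡ 23 (mod 43)
13^64 ≡ 23^2 = 529 ≡ 13 (mod 43)
13^118 = 13^64 × 13^32 × 13^16 × 13^4 × 13^2 ≡ 13 × 23 × 25 × 9 × 40 (mod 43).
Accumulate the product:
13 × 23 = 299 ≡ 41
41 × 25 = 1025 ≡ 36
36 × 9 = 324 ≡ 23
23 × 40 = 920 ≡ 17

17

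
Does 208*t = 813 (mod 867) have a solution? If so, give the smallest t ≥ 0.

gcd(208, 867) = 1, so a unique solution mod 867 exists.
208⁻¹ ≡ 421 (mod 867).
t ≡ 421*813 ≡ 675 (mod 867).

675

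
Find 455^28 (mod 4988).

4293

By square-and-multiply:
28 in binary is 11100, i.e. 28 = 16 + 8 + 4.
455^1 ≡ 455 (mod 4988)
455^2 ≡ 455^2 = 207025 ≡ 2517 (mod 4988)
455^4 ≡ 2517^2 = 6335289 ≡ 529 (mod 4988)
455^8 ≡ 529^2 = 279841 ≡ 513 (mod 4988)
455^16 ≡ 513^2 = 263169 ≡ 3793 (mod 4988)
455^28 = 455^16 × 455^8 × 455^4 ≡ 3793 × 513 × 529 (mod 4988).
Accumulate the product:
3793 × 513 = 1945809 ≡ 489
489 × 529 = 258681 ≡ 4293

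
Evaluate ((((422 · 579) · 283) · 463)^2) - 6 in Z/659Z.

512

422 · 579 = 244338 ≡ 508 (mod 659)
508 · 283 = 143764 ≡ 102 (mod 659)
102 · 463 = 47226 ≡ 437 (mod 659)
(437)^2 ≡ 518 (mod 659)
518 - 6 = 512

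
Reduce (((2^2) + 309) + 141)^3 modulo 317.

(2)^2 ≡ 4 (mod 317)
4 + 309 = 313
313 + 141 = 454 ≡ 137 (mod 317)
(137)^3 ≡ 166 (mod 317)

166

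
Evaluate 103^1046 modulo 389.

1046 in binary is 10000010110, i.e. 1046 = 1024 + 16 + 4 + 2.
103^1 ≡ 103 (mod 389)
103^2 ≡ 103^2 = 10609 ≡ 106 (mod 389)
103^4 ≡ 106^2 = 11236 ≡ 344 (mod 389)
103^8 ≡ 344^2 = 118336 ≡ 80 (mod 389)
103^16 ≡ 80^2 = 6400 ≡ 176 (mod 389)
103^32 ≡ 176^2 = 30976 ≡ 245 (mod 389)
103^64 ≡ 245^2 = 60025 ≡ 119 (mod 389)
103^128 ≡ 119^2 = 14161 ≡ 157 (mod 389)
103^256 ≡ 157^2 = 24649 ≡ 142 (mod 389)
103^512 ≡ 142^2 = 20164 ≡ 325 (mod 389)
103^1024 ≡ 325^2 = 105625 ≡ 206 (mod 389)
103^1046 = 103^1024 * 103^16 * 103^4 * 103^2 ≡ 206 * 176 * 344 * 106 (mod 389).
Accumulate the product:
206 * 176 = 36256 ≡ 79
79 * 344 = 27176 ≡ 335
335 * 106 = 35510 ≡ 111

111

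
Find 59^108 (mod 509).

Compute successive squares:
108 in binary is 1101100, i.e. 108 = 64 + 32 + 8 + 4.
59^1 ≡ 59 (mod 509)
59^2 ≡ 59^2 = 3481 ≡ 427 (mod 509)
59^4 ≡ 427^2 = 182329 ≡ 107 (mod 509)
59^8 ≡ 107^2 = 11449 ≡ 251 (mod 509)
59^16 ≡ 251^2 = 63001 ≡ 394 (mod 509)
59^32 ≡ 394^2 = 155236 ≡ 500 (mod 509)
59^64 ≡ 500^2 = 250000 ≡ 81 (mod 509)
59^108 = 59^64 * 59^32 * 59^8 * 59^4 ≡ 81 * 500 * 251 * 107 (mod 509).
Accumulate the product:
81 * 500 = 40500 ≡ 289
289 * 251 = 72539 ≡ 261
261 * 107 = 27927 ≡ 441

441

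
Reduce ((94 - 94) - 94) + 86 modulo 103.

94 - 94 = 0
0 - 94 = -94 ≡ 9 (mod 103)
9 + 86 = 95

95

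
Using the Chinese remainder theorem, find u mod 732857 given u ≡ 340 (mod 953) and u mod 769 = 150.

533067

953⁻¹ mod 769: 953·163 ≡ 1 (mod 769), so 953⁻¹ ≡ 163.
u = 340 + 953·((150 − 340)·163 mod 769) = 340 + 953·559 = 533067.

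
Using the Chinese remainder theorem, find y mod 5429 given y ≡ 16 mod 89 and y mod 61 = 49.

89⁻¹ mod 61: 89·24 ≡ 1 (mod 61), so 89⁻¹ ≡ 24.
y = 16 + 89·((49 − 16)·24 mod 61) = 16 + 89·60 = 5356.
Check: 5356 mod 89 = 16, 5356 mod 61 = 49. ✓

5356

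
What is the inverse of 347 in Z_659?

226

By the extended Euclidean algorithm:
659 = 1*347 + 312
347 = 1*312 + 35
312 = 8*35 + 32
35 = 1*32 + 3
32 = 10*3 + 2
3 = 1*2 + 1
2 = 2*1 + 0
gcd(347, 659) = 1, so the inverse exists.
Bézout: 1 = −119*659 + 226*347.
So 347⁻¹ ≡ 226 (mod 659).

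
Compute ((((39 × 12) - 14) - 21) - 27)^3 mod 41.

18

39 × 12 = 468 ≡ 17 (mod 41)
17 - 14 = 3
3 - 21 = -18 ≡ 23 (mod 41)
23 - 27 = -4 ≡ 37 (mod 41)
(37)^3 ≡ 18 (mod 41)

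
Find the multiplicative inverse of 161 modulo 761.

52

761 = 4×161 + 117
161 = 1×117 + 44
117 = 2×44 + 29
44 = 1×29 + 15
29 = 1×15 + 14
15 = 1×14 + 1
14 = 14×1 + 0
gcd(161, 761) = 1, so the inverse exists.
Back-substitute for 1:
1 = 1×15 − 1×14
  = −1×29 + 2×15
  = 2×44 − 3×29
  = −3×117 + 8×44
  = 8×161 − 11×117
  = −11×761 + 52×161
So 161⁻¹ ≡ 52 (mod 761).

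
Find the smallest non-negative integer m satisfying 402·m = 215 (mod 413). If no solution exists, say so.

gcd(402, 413) = 1, so a unique solution mod 413 exists.
402⁻¹ ≡ 75 (mod 413).
m ≡ 75·215 ≡ 18 (mod 413).

18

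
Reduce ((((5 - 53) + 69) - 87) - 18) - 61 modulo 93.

5 - 53 = -48 ≡ 45 (mod 93)
45 + 69 = 114 ≡ 21 (mod 93)
21 - 87 = -66 ≡ 27 (mod 93)
27 - 18 = 9
9 - 61 = -52 ≡ 41 (mod 93)

41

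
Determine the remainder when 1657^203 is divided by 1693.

Using repeated squaring:
1657^1 ≡ 1657 (mod 1693)
1657^2 ≡ 1657^2 = 2745649 ≡ 1296 (mod 1693)
1657^4 ≡ 1296^2 = 1679616 ≡ 160 (mod 1693)
1657^8 ≡ 160^2 = 25600 ≡ 205 (mod 1693)
1657^16 ≡ 205^2 = 42025 ≡ 1393 (mod 1693)
1657^32 ≡ 1393^2 = 1940449 ≡ 271 (mod 1693)
1657^64 ≡ 271^2 = 73441 ≡ 642 (mod 1693)
1657^128 ≡ 642^2 = 412164 ≡ 765 (mod 1693)
1657^203 = 1657^128 · 1657^64 · 1657^8 · 1657^2 · 1657^1 ≡ 765 · 642 · 205 · 1296 · 1657 (mod 1693).
Accumulate the product:
765 · 642 = 491130 ≡ 160
160 · 205 = 32800 ≡ 633
633 · 1296 = 820368 ≡ 956
956 · 1657 = 1584092 ≡ 1137

1137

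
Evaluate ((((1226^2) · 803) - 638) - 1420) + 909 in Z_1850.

1129

(1226)^2 ≡ 876 (mod 1850)
876 · 803 = 703428 ≡ 428 (mod 1850)
428 - 638 = -210 ≡ 1640 (mod 1850)
1640 - 1420 = 220
220 + 909 = 1129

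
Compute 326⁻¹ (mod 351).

14

Apply the Euclidean algorithm and back-substitute:
351 = 1*326 + 25
326 = 13*25 + 1
25 = 25*1 + 0
gcd(326, 351) = 1, so the inverse exists.
Back-substitute for 1:
1 = 1*326 − 13*25
  = −13*351 + 14*326
So 326⁻¹ ≡ 14 (mod 351).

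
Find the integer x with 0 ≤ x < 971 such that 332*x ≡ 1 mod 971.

By the extended Euclidean algorithm:
971 = 2×332 + 307
332 = 1×307 + 25
307 = 12×25 + 7
25 = 3×7 + 4
7 = 1×4 + 3
4 = 1×3 + 1
3 = 3×1 + 0
gcd(332, 971) = 1, so the inverse exists.
Bézout: 1 = −93×971 + 272×332.
So 332⁻¹ ≡ 272 (mod 971).

272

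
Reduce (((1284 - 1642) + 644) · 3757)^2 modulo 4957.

3671

1284 - 1642 = -358 ≡ 4599 (mod 4957)
4599 + 644 = 5243 ≡ 286 (mod 4957)
286 · 3757 = 1074502 ≡ 3790 (mod 4957)
(3790)^2 ≡ 3671 (mod 4957)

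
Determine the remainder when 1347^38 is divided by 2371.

49

1347^1 ≡ 1347 (mod 2371)
1347^2 ≡ 1347^2 = 1814409 ≡ 594 (mod 2371)
1347^4 ≡ 594^2 = 352836 ≡ 1928 (mod 2371)
1347^8 ≡ 1928^2 = 3717184 ≡ 1827 (mod 2371)
1347^16 ≡ 1827^2 = 3337929 ≡ 1932 (mod 2371)
1347^32 ≡ 1932^2 = 3732624 ≡ 670 (mod 2371)
1347^38 = 1347^32 * 1347^4 * 1347^2 ≡ 670 * 1928 * 594 (mod 2371).
Accumulate the product:
670 * 1928 = 1291760 ≡ 1936
1936 * 594 = 1149984 ≡ 49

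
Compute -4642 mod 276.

50

-4642 = -17*276 + 50, so -4642 ≡ 50 (mod 276).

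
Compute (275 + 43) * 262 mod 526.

208

275 + 43 = 318
318 * 262 = 83316 ≡ 208 (mod 526)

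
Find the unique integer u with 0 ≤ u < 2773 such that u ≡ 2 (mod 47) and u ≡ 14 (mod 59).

2728

47⁻¹ mod 59: 47·54 ≡ 1 (mod 59), so 47⁻¹ ≡ 54.
u = 2 + 47·((14 − 2)·54 mod 59) = 2 + 47·58 = 2728.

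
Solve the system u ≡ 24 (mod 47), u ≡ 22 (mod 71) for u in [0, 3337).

47⁻¹ mod 71: 47×68 ≡ 1 (mod 71), so 47⁻¹ ≡ 68.
u = 24 + 47×((22 − 24)×68 mod 71) = 24 + 47×6 = 306.

306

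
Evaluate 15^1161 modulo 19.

15^1 ≡ 15 (mod 19)
15^2 ≡ 15^2 = 225 ≡ 16 (mod 19)
15^4 ≡ 16^2 = 256 ≡ 9 (mod 19)
15^8 ≡ 9^2 = 81 ≡ 5 (mod 19)
15^16 ≡ 5^2 = 25 ≡ 6 (mod 19)
15^32 ≡ 6^2 = 36 ≡ 17 (mod 19)
15^64 ≡ 17^2 = 289 ≡ 4 (mod 19)
15^128 ≡ 4^2 = 16 (mod 19)
15^256 ≡ 16^2 = 256 ≡ 9 (mod 19)
15^512 ≡ 9^2 = 81 ≡ 5 (mod 19)
15^1024 ≡ 5^2 = 25 ≡ 6 (mod 19)
15^1161 = 15^1024 * 15^128 * 15^8 * 15^1 ≡ 6 * 16 * 5 * 15 (mod 19).
Accumulate the product:
6 * 16 = 96 ≡ 1
1 * 5 = 5
5 * 15 = 75 ≡ 18

18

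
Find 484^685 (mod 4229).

3470

484^1 ≡ 484 (mod 4229)
484^2 ≡ 484^2 = 234256 ≡ 1661 (mod 4229)
484^4 ≡ 1661^2 = 2758921 ≡ 1613 (mod 4229)
484^8 ≡ 1613^2 = 2601769 ≡ 934 (mod 4229)
484^16 ≡ 934^2 = 872356 ≡ 1182 (mod 4229)
484^32 ≡ 1182^2 = 1397124 ≡ 1554 (mod 4229)
484^64 ≡ 1554^2 = 2414916 ≡ 157 (mod 4229)
484^128 ≡ 157^2 = 24649 ≡ 3504 (mod 4229)
484^256 ≡ 3504^2 = 12278016 ≡ 1229 (mod 4229)
484^512 ≡ 1229^2 = 1510441 ≡ 688 (mod 4229)
484^685 = 484^512 · 484^128 · 484^32 · 484^8 · 484^4 · 484^1 ≡ 688 · 3504 · 1554 · 934 · 1613 · 484 (mod 4229).
Accumulate the product:
688 · 3504 = 2410752 ≡ 222
222 · 1554 = 344988 ≡ 2439
2439 · 934 = 2278026 ≡ 2824
2824 · 1613 = 4555112 ≡ 479
479 · 484 = 231836 ≡ 3470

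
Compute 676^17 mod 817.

615

17 in binary is 10001, i.e. 17 = 16 + 1.
676^1 ≡ 676 (mod 817)
676^2 ≡ 676^2 = 456976 ≡ 273 (mod 817)
676^4 ≡ 273^2 = 74529 ≡ 182 (mod 817)
676^8 ≡ 182^2 = 33124 ≡ 444 (mod 817)
676^16 ≡ 444^2 = 197136 ≡ 239 (mod 817)
676^17 = 676^16 × 676^1 ≡ 239 × 676 (mod 817).
239 × 676 = 161564 ≡ 615 (mod 817).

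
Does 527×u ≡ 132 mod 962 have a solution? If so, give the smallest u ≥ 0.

212

gcd(527, 962) = 1, so a unique solution mod 962 exists.
527⁻¹ ≡ 847 (mod 962).
u ≡ 847×132 ≡ 212 (mod 962).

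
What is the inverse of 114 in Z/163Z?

153

Apply the Euclidean algorithm and back-substitute:
163 = 1*114 + 49
114 = 2*49 + 16
49 = 3*16 + 1
16 = 16*1 + 0
gcd(114, 163) = 1, so the inverse exists.
Bézout: 1 = 7*163 − 10*114.
So 114⁻¹ ≡ −10 ≡ 153 (mod 163).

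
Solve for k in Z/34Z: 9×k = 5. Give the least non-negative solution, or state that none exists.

gcd(9, 34) = 1, so a unique solution mod 34 exists.
9⁻¹ ≡ 19 (mod 34).
k ≡ 19×5 ≡ 27 (mod 34).

27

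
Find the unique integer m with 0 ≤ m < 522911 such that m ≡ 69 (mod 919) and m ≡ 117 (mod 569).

236252

919⁻¹ mod 569: 919×278 ≡ 1 (mod 569), so 919⁻¹ ≡ 278.
m = 69 + 919×((117 − 69)×278 mod 569) = 69 + 919×257 = 236252.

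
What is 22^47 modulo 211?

145

By square-and-multiply:
47 in binary is 101111, i.e. 47 = 32 + 8 + 4 + 2 + 1.
22^1 ≡ 22 (mod 211)
22^2 ≡ 22^2 = 484 ≡ 62 (mod 211)
22^4 ≡ 62^2 = 3844 ≡ 46 (mod 211)
22^8 ≡ 46^2 = 2116 ≡ 6 (mod 211)
22^16 ≡ 6^2 = 36 (mod 211)
22^32 ≡ 36^2 = 1296 ≡ 30 (mod 211)
22^47 = 22^32 · 22^8 · 22^4 · 22^2 · 22^1 ≡ 30 · 6 · 46 · 62 · 22 (mod 211).
Accumulate the product:
30 · 6 = 180
180 · 46 = 8280 ≡ 51
51 · 62 = 3162 ≡ 208
208 · 22 = 4576 ≡ 145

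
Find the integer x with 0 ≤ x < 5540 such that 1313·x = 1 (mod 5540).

By the extended Euclidean algorithm:
5540 = 4×1313 + 288
1313 = 4×288 + 161
288 = 1×161 + 127
161 = 1×127 + 34
127 = 3×34 + 25
34 = 1×25 + 9
25 = 2×9 + 7
9 = 1×7 + 2
7 = 3×2 + 1
2 = 2×1 + 0
gcd(1313, 5540) = 1, so the inverse exists.
Back-substitute for 1:
1 = 1×7 − 3×2
  = −3×9 + 4×7
  = 4×25 − 11×9
  = −11×34 + 15×25
  = 15×127 − 56×34
  = −56×161 + 71×127
  = 71×288 − 127×161
  = −127×1313 + 579×288
  = 579×5540 − 2443×1313
So 1313⁻¹ ≡ −2443 ≡ 3097 (mod 5540).

3097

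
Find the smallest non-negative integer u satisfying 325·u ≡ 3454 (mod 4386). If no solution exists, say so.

gcd(325, 4386) = 1, so a unique solution mod 4386 exists.
325⁻¹ ≡ 1471 (mod 4386).
u ≡ 1471·3454 ≡ 1846 (mod 4386).

1846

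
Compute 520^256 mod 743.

36

520^1 ≡ 520 (mod 743)
520^2 ≡ 520^2 = 270400 ≡ 691 (mod 743)
520^4 ≡ 691^2 = 477481 ≡ 475 (mod 743)
520^8 ≡ 475^2 = 225625 ≡ 496 (mod 743)
520^16 ≡ 496^2 = 246016 ≡ 83 (mod 743)
520^32 ≡ 83^2 = 6889 ≡ 202 (mod 743)
520^64 ≡ 202^2 = 40804 ≡ 682 (mod 743)
520^128 ≡ 682^2 = 465124 ≡ 6 (mod 743)
520^256 ≡ 6^2 = 36 (mod 743)
So 520^256 ≡ 36 (mod 743).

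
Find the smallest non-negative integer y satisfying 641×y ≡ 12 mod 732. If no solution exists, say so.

24

gcd(641, 732) = 1, so a unique solution mod 732 exists.
641⁻¹ ≡ 185 (mod 732).
y ≡ 185×12 ≡ 24 (mod 732).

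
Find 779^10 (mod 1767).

931

Compute successive squares:
10 in binary is 1010, i.e. 10 = 8 + 2.
779^1 ≡ 779 (mod 1767)
779^2 ≡ 779^2 = 606841 ≡ 760 (mod 1767)
779^4 ≡ 760^2 = 577600 ≡ 1558 (mod 1767)
779^8 ≡ 1558^2 = 2427364 ≡ 1273 (mod 1767)
779^10 = 779^8 × 779^2 ≡ 1273 × 760 (mod 1767).
1273 × 760 = 967480 ≡ 931 (mod 1767).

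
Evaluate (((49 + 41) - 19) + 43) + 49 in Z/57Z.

49

49 + 41 = 90 ≡ 33 (mod 57)
33 - 19 = 14
14 + 43 = 57 ≡ 0 (mod 57)
0 + 49 = 49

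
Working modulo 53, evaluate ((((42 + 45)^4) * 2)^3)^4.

24

42 + 45 = 87 ≡ 34 (mod 53)
(34)^4 ≡ 47 (mod 53)
47 * 2 = 94 ≡ 41 (mod 53)
(41)^3 ≡ 21 (mod 53)
(21)^4 ≡ 24 (mod 53)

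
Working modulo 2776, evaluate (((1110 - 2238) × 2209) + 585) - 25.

1656

1110 - 2238 = -1128 ≡ 1648 (mod 2776)
1648 × 2209 = 3640432 ≡ 1096 (mod 2776)
1096 + 585 = 1681
1681 - 25 = 1656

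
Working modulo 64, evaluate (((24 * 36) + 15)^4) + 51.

24 * 36 = 864 ≡ 32 (mod 64)
32 + 15 = 47
(47)^4 ≡ 1 (mod 64)
1 + 51 = 52

52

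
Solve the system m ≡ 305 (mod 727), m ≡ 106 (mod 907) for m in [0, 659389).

727⁻¹ mod 907: 727·519 ≡ 1 (mod 907), so 727⁻¹ ≡ 519.
m = 305 + 727·((106 − 305)·519 mod 907) = 305 + 727·117 = 85364.
Check: 85364 mod 727 = 305, 85364 mod 907 = 106. ✓

85364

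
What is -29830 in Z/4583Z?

-29830 = -7·4583 + 2251, so -29830 ≡ 2251 (mod 4583).

2251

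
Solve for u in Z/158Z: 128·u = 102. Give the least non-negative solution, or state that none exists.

gcd(128, 158) = 2, and 2 | 102, so solutions exist.
Divide through by 2: 64·u mod 79 = 51.
64⁻¹ ≡ 21 (mod 79).
u ≡ 21·51 ≡ 44 (mod 79).
The smallest non-negative solution is u = 44.

44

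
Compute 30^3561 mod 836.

Using repeated squaring:
3561 in binary is 110111101001, i.e. 3561 = 2048 + 1024 + 256 + 128 + 64 + 32 + 8 + 1.
30^1 ≡ 30 (mod 836)
30^2 ≡ 30^2 = 900 ≡ 64 (mod 836)
30^4 ≡ 64^2 = 4096 ≡ 752 (mod 836)
30^8 ≡ 752^2 = 565504 ≡ 368 (mod 836)
30^16 ≡ 368^2 = 135424 ≡ 828 (mod 836)
30^32 ≡ 828^2 = 685584 ≡ 64 (mod 836)
30^64 ≡ 64^2 = 4096 ≡ 752 (mod 836)
30^128 ≡ 752^2 = 565504 ≡ 368 (mod 836)
30^256 ≡ 368^2 = 135424 ≡ 828 (mod 836)
30^512 ≡ 828^2 = 685584 ≡ 64 (mod 836)
30^1024 ≡ 64^2 = 4096 ≡ 752 (mod 836)
30^2048 ≡ 752^2 = 565504 ≡ 368 (mod 836)
30^3561 = 30^2048 · 30^1024 · 30^256 · 30^128 · 30^64 · 30^32 · 30^8 · 30^1 ≡ 368 · 752 · 828 · 368 · 752 · 64 · 368 · 30 (mod 836).
Accumulate the product:
368 · 752 = 276736 ≡ 20
20 · 828 = 16560 ≡ 676
676 · 368 = 248768 ≡ 476
476 · 752 = 357952 ≡ 144
144 · 64 = 9216 ≡ 20
20 · 368 = 7360 ≡ 672
672 · 30 = 20160 ≡ 96

96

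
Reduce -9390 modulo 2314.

2180

-9390 = -5*2314 + 2180, so -9390 ≡ 2180 (mod 2314).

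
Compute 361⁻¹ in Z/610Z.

Run the extended Euclidean algorithm:
610 = 1·361 + 249
361 = 1·249 + 112
249 = 2·112 + 25
112 = 4·25 + 12
25 = 2·12 + 1
12 = 12·1 + 0
gcd(361, 610) = 1, so the inverse exists.
Bézout: 1 = 29·610 − 49·361.
So 361⁻¹ ≡ −49 ≡ 561 (mod 610).

561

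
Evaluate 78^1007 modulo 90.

Using repeated squaring:
1007 in binary is 1111101111, i.e. 1007 = 512 + 256 + 128 + 64 + 32 + 8 + 4 + 2 + 1.
78^1 ≡ 78 (mod 90)
78^2 ≡ 78^2 = 6084 ≡ 54 (mod 90)
78^4 ≡ 54^2 = 2916 ≡ 36 (mod 90)
78^8 ≡ 36^2 = 1296 ≡ 36 (mod 90)
78^16 ≡ 36^2 = 1296 ≡ 36 (mod 90)
78^32 ≡ 36^2 = 1296 ≡ 36 (mod 90)
78^64 ≡ 36^2 = 1296 ≡ 36 (mod 90)
78^128 ≡ 36^2 = 1296 ≡ 36 (mod 90)
78^256 ≡ 36^2 = 1296 ≡ 36 (mod 90)
78^512 ≡ 36^2 = 1296 ≡ 36 (mod 90)
78^1007 = 78^512 × 78^256 × 78^128 × 78^64 × 78^32 × 78^8 × 78^4 × 78^2 × 78^1 ≡ 36 × 36 × 36 × 36 × 36 × 36 × 36 × 54 × 78 (mod 90).
Accumulate the product:
36 × 36 = 1296 ≡ 36
36 × 36 = 1296 ≡ 36
36 × 36 = 1296 ≡ 36
36 × 36 = 1296 ≡ 36
36 × 36 = 1296 ≡ 36
36 × 36 = 1296 ≡ 36
36 × 54 = 1944 ≡ 54
54 × 78 = 4212 ≡ 72

72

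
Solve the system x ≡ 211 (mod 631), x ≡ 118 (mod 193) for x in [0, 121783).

57632

631⁻¹ mod 193: 631*26 ≡ 1 (mod 193), so 631⁻¹ ≡ 26.
x = 211 + 631*((118 − 211)*26 mod 193) = 211 + 631*91 = 57632.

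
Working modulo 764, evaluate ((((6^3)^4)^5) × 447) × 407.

324

(6)^3 ≡ 216 (mod 764)
(216)^4 ≡ 412 (mod 764)
(412)^5 ≡ 216 (mod 764)
216 × 447 = 96552 ≡ 288 (mod 764)
288 × 407 = 117216 ≡ 324 (mod 764)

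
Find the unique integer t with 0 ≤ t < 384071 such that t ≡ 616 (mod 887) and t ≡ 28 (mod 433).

887⁻¹ mod 433: 887*165 ≡ 1 (mod 433), so 887⁻¹ ≡ 165.
t = 616 + 887*((28 − 616)*165 mod 433) = 616 + 887*405 = 359851.

359851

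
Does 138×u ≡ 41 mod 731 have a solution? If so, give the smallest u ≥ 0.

gcd(138, 731) = 1, so a unique solution mod 731 exists.
138⁻¹ ≡ 196 (mod 731).
u ≡ 196×41 ≡ 726 (mod 731).

726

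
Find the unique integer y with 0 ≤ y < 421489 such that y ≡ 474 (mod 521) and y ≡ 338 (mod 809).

410501

521⁻¹ mod 809: 521*250 ≡ 1 (mod 809), so 521⁻¹ ≡ 250.
y = 474 + 521*((338 − 474)*250 mod 809) = 474 + 521*787 = 410501.
Check: 410501 mod 521 = 474, 410501 mod 809 = 338. ✓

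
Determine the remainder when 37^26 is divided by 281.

242

Using repeated squaring:
37^1 ≡ 37 (mod 281)
37^2 ≡ 37^2 = 1369 ≡ 245 (mod 281)
37^4 ≡ 245^2 = 60025 ≡ 172 (mod 281)
37^8 ≡ 172^2 = 29584 ≡ 79 (mod 281)
37^16 ≡ 79^2 = 6241 ≡ 59 (mod 281)
37^26 = 37^16 × 37^8 × 37^2 ≡ 59 × 79 × 245 (mod 281).
Accumulate the product:
59 × 79 = 4661 ≡ 165
165 × 245 = 40425 ≡ 242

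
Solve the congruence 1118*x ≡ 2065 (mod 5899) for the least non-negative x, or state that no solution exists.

2582

gcd(1118, 5899) = 1, so a unique solution mod 5899 exists.
1118⁻¹ ≡ 4849 (mod 5899).
x ≡ 4849*2065 ≡ 2582 (mod 5899).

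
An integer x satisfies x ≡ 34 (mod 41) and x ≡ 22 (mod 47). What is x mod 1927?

116

41⁻¹ mod 47: 41*39 ≡ 1 (mod 47), so 41⁻¹ ≡ 39.
x = 34 + 41*((22 − 34)*39 mod 47) = 34 + 41*2 = 116.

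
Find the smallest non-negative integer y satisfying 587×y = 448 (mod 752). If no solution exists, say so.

gcd(587, 752) = 1, so a unique solution mod 752 exists.
587⁻¹ ≡ 515 (mod 752).
y ≡ 515×448 ≡ 608 (mod 752).

608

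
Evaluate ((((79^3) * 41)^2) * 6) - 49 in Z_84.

41

(79)^3 ≡ 43 (mod 84)
43 * 41 = 1763 ≡ 83 (mod 84)
(83)^2 ≡ 1 (mod 84)
1 * 6 = 6
6 - 49 = -43 ≡ 41 (mod 84)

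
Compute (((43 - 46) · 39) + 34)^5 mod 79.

43 - 46 = -3 ≡ 76 (mod 79)
76 · 39 = 2964 ≡ 41 (mod 79)
41 + 34 = 75
(75)^5 ≡ 3 (mod 79)

3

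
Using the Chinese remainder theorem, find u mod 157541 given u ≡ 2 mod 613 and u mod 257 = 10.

31878

613⁻¹ mod 257: 613·135 ≡ 1 (mod 257), so 613⁻¹ ≡ 135.
u = 2 + 613·((10 − 2)·135 mod 257) = 2 + 613·52 = 31878.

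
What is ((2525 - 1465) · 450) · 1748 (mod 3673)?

2525 - 1465 = 1060
1060 · 450 = 477000 ≡ 3183 (mod 3673)
3183 · 1748 = 5563884 ≡ 2962 (mod 3673)

2962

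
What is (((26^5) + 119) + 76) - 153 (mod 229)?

211

(26)^5 ≡ 169 (mod 229)
169 + 119 = 288 ≡ 59 (mod 229)
59 + 76 = 135
135 - 153 = -18 ≡ 211 (mod 229)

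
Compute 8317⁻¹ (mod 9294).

Run the extended Euclidean algorithm:
9294 = 1·8317 + 977
8317 = 8·977 + 501
977 = 1·501 + 476
501 = 1·476 + 25
476 = 19·25 + 1
25 = 25·1 + 0
gcd(8317, 9294) = 1, so the inverse exists.
Bézout: 1 = 332·9294 − 371·8317.
So 8317⁻¹ ≡ −371 ≡ 8923 (mod 9294).

8923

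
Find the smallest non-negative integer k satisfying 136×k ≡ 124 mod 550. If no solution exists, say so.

9

gcd(136, 550) = 2, and 2 | 124, so solutions exist.
Divide through by 2: 68×k mod 275 = 62.
68⁻¹ ≡ 182 (mod 275).
k ≡ 182×62 ≡ 9 (mod 275).
The smallest non-negative solution is k = 9.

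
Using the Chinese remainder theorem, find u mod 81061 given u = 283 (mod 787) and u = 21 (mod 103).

16810

787⁻¹ mod 103: 787·64 ≡ 1 (mod 103), so 787⁻¹ ≡ 64.
u = 283 + 787·((21 − 283)·64 mod 103) = 283 + 787·21 = 16810.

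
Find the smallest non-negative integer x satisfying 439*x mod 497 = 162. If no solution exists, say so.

220

gcd(439, 497) = 1, so a unique solution mod 497 exists.
439⁻¹ ≡ 437 (mod 497).
x ≡ 437*162 ≡ 220 (mod 497).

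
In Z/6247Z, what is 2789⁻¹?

4865

Apply the Euclidean algorithm and back-substitute:
6247 = 2·2789 + 669
2789 = 4·669 + 113
669 = 5·113 + 104
113 = 1·104 + 9
104 = 11·9 + 5
9 = 1·5 + 4
5 = 1·4 + 1
4 = 4·1 + 0
gcd(2789, 6247) = 1, so the inverse exists.
Bézout: 1 = 617·6247 − 1382·2789.
So 2789⁻¹ ≡ −1382 ≡ 4865 (mod 6247).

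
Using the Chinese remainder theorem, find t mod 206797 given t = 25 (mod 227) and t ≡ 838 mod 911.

167551

227⁻¹ mod 911: 227×606 ≡ 1 (mod 911), so 227⁻¹ ≡ 606.
t = 25 + 227×((838 − 25)×606 mod 911) = 25 + 227×738 = 167551.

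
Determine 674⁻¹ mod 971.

85

971 = 1·674 + 297
674 = 2·297 + 80
297 = 3·80 + 57
80 = 1·57 + 23
57 = 2·23 + 11
23 = 2·11 + 1
11 = 11·1 + 0
gcd(674, 971) = 1, so the inverse exists.
Back-substitute for 1:
1 = 1·23 − 2·11
  = −2·57 + 5·23
  = 5·80 − 7·57
  = −7·297 + 26·80
  = 26·674 − 59·297
  = −59·971 + 85·674
So 674⁻¹ ≡ 85 (mod 971).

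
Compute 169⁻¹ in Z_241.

164

241 = 1·169 + 72
169 = 2·72 + 25
72 = 2·25 + 22
25 = 1·22 + 3
22 = 7·3 + 1
3 = 3·1 + 0
gcd(169, 241) = 1, so the inverse exists.
Back-substitute for 1:
1 = 1·22 − 7·3
  = −7·25 + 8·22
  = 8·72 − 23·25
  = −23·169 + 54·72
  = 54·241 − 77·169
So 169⁻¹ ≡ −77 ≡ 164 (mod 241).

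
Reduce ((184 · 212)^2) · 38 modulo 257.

177

184 · 212 = 39008 ≡ 201 (mod 257)
(201)^2 ≡ 52 (mod 257)
52 · 38 = 1976 ≡ 177 (mod 257)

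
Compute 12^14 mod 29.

28

Compute successive squares:
14 in binary is 1110, i.e. 14 = 8 + 4 + 2.
12^1 ≡ 12 (mod 29)
12^2 ≡ 12^2 = 144 ≡ 28 (mod 29)
12^4 ≡ 28^2 = 784 ≡ 1 (mod 29)
12^8 ≡ 1^2 = 1 (mod 29)
12^14 = 12^8 × 12^4 × 12^2 ≡ 1 × 1 × 28 (mod 29).
Accumulate the product:
1 × 1 = 1
1 × 28 = 28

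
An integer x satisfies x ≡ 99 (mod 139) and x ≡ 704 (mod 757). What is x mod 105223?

139⁻¹ mod 757: 139*354 ≡ 1 (mod 757), so 139⁻¹ ≡ 354.
x = 99 + 139*((704 − 99)*354 mod 757) = 99 + 139*696 = 96843.

96843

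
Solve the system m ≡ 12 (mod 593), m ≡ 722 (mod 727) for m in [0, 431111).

593⁻¹ mod 727: 593×472 ≡ 1 (mod 727), so 593⁻¹ ≡ 472.
m = 12 + 593×((722 − 12)×472 mod 727) = 12 + 593×700 = 415112.

415112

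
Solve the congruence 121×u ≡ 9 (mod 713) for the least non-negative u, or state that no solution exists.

gcd(121, 713) = 1, so a unique solution mod 713 exists.
121⁻¹ ≡ 165 (mod 713).
u ≡ 165×9 ≡ 59 (mod 713).

59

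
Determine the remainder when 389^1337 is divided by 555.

By square-and-multiply:
1337 in binary is 10100111001, i.e. 1337 = 1024 + 256 + 32 + 16 + 8 + 1.
389^1 ≡ 389 (mod 555)
389^2 ≡ 389^2 = 151321 ≡ 361 (mod 555)
389^4 ≡ 361^2 = 130321 ≡ 451 (mod 555)
389^8 ≡ 451^2 = 203401 ≡ 271 (mod 555)
389^16 ≡ 271^2 = 73441 ≡ 181 (mod 555)
389^32 ≡ 181^2 = 32761 ≡ 16 (mod 555)
389^64 ≡ 16^2 = 256 (mod 555)
389^128 ≡ 256^2 = 65536 ≡ 46 (mod 555)
389^256 ≡ 46^2 = 2116 ≡ 451 (mod 555)
389^512 ≡ 451^2 = 203401 ≡ 271 (mod 555)
389^1024 ≡ 271^2 = 73441 ≡ 181 (mod 555)
389^1337 = 389^1024 × 389^256 × 389^32 × 389^16 × 389^8 × 389^1 ≡ 181 × 451 × 16 × 181 × 271 × 389 (mod 555).
Accumulate the product:
181 × 451 = 81631 ≡ 46
46 × 16 = 736 ≡ 181
181 × 181 = 32761 ≡ 16
16 × 271 = 4336 ≡ 451
451 × 389 = 175439 ≡ 59

59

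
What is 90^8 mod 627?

Using repeated squaring:
90^1 ≡ 90 (mod 627)
90^2 ≡ 90^2 = 8100 ≡ 576 (mod 627)
90^4 ≡ 576^2 = 331776 ≡ 93 (mod 627)
90^8 ≡ 93^2 = 8649 ≡ 498 (mod 627)
So 90^8 ≡ 498 (mod 627).

498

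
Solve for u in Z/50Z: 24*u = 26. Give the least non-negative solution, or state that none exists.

gcd(24, 50) = 2, and 2 | 26, so solutions exist.
Divide through by 2: 12*u mod 25 = 13.
12⁻¹ ≡ 23 (mod 25).
u ≡ 23*13 ≡ 24 (mod 25).
The smallest non-negative solution is u = 24.

24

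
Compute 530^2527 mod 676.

192

Compute successive squares:
530^1 ≡ 530 (mod 676)
530^2 ≡ 530^2 = 280900 ≡ 360 (mod 676)
530^4 ≡ 360^2 = 129600 ≡ 484 (mod 676)
530^8 ≡ 484^2 = 234256 ≡ 360 (mod 676)
530^16 ≡ 360^2 = 129600 ≡ 484 (mod 676)
530^32 ≡ 484^2 = 234256 ≡ 360 (mod 676)
530^64 ≡ 360^2 = 129600 ≡ 484 (mod 676)
530^128 ≡ 484^2 = 234256 ≡ 360 (mod 676)
530^256 ≡ 360^2 = 129600 ≡ 484 (mod 676)
530^512 ≡ 484^2 = 234256 ≡ 360 (mod 676)
530^1024 ≡ 360^2 = 129600 ≡ 484 (mod 676)
530^2048 ≡ 484^2 = 234256 ≡ 360 (mod 676)
530^2527 = 530^2048 × 530^256 × 530^128 × 530^64 × 530^16 × 530^8 × 530^4 × 530^2 × 530^1 ≡ 360 × 484 × 360 × 484 × 484 × 360 × 484 × 360 × 530 (mod 676).
Accumulate the product:
360 × 484 = 174240 ≡ 508
508 × 360 = 182880 ≡ 360
360 × 484 = 174240 ≡ 508
508 × 484 = 245872 ≡ 484
484 × 360 = 174240 ≡ 508
508 × 484 = 245872 ≡ 484
484 × 360 = 174240 ≡ 508
508 × 530 = 269240 ≡ 192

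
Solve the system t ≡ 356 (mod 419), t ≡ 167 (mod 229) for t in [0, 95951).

76195

419⁻¹ mod 229: 419·182 ≡ 1 (mod 229), so 419⁻¹ ≡ 182.
t = 356 + 419·((167 − 356)·182 mod 229) = 356 + 419·181 = 76195.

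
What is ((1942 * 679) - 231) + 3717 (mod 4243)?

1942 * 679 = 1318618 ≡ 3288 (mod 4243)
3288 - 231 = 3057
3057 + 3717 = 6774 ≡ 2531 (mod 4243)

2531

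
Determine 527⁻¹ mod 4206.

By the extended Euclidean algorithm:
4206 = 7×527 + 517
527 = 1×517 + 10
517 = 51×10 + 7
10 = 1×7 + 3
7 = 2×3 + 1
3 = 3×1 + 0
gcd(527, 4206) = 1, so the inverse exists.
Bézout: 1 = 158×4206 − 1261×527.
So 527⁻¹ ≡ −1261 ≡ 2945 (mod 4206).

2945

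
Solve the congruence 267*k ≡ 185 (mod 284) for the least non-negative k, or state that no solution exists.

gcd(267, 284) = 1, so a unique solution mod 284 exists.
267⁻¹ ≡ 167 (mod 284).
k ≡ 167*185 ≡ 223 (mod 284).

223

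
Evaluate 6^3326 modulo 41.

39

3326 in binary is 110011111110, i.e. 3326 = 2048 + 1024 + 128 + 64 + 32 + 16 + 8 + 4 + 2.
6^1 ≡ 6 (mod 41)
6^2 ≡ 6^2 = 36 (mod 41)
6^4 ≡ 36^2 = 1296 ≡ 25 (mod 41)
6^8 ≡ 25^2 = 625 ≡ 10 (mod 41)
6^16 ≡ 10^2 = 100 ≡ 18 (mod 41)
6^32 ≡ 18^2 = 324 ≡ 37 (mod 41)
6^64 ≡ 37^2 = 1369 ≡ 16 (mod 41)
6^128 ≡ 16^2 = 256 ≡ 10 (mod 41)
6^256 ≡ 10^2 = 100 ≡ 18 (mod 41)
6^512 ≡ 18^2 = 324 ≡ 37 (mod 41)
6^1024 ≡ 37^2 = 1369 ≡ 16 (mod 41)
6^2048 ≡ 16^2 = 256 ≡ 10 (mod 41)
6^3326 = 6^2048 · 6^1024 · 6^128 · 6^64 · 6^32 · 6^16 · 6^8 · 6^4 · 6^2 ≡ 10 · 16 · 10 · 16 · 37 · 18 · 10 · 25 · 36 (mod 41).
Accumulate the product:
10 · 16 = 160 ≡ 37
37 · 10 = 370 ≡ 1
1 · 16 = 16
16 · 37 = 592 ≡ 18
18 · 18 = 324 ≡ 37
37 · 10 = 370 ≡ 1
1 · 25 = 25
25 · 36 = 900 ≡ 39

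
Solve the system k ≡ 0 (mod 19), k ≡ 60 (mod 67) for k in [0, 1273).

19⁻¹ mod 67: 19×60 ≡ 1 (mod 67), so 19⁻¹ ≡ 60.
k = 0 + 19×((60 − 0)×60 mod 67) = 0 + 19×49 = 931.
Check: 931 mod 19 = 0, 931 mod 67 = 60. ✓

931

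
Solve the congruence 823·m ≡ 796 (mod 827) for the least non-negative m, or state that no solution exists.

gcd(823, 827) = 1, so a unique solution mod 827 exists.
823⁻¹ ≡ 620 (mod 827).
m ≡ 620·796 ≡ 628 (mod 827).

628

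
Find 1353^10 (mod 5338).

Using repeated squaring:
10 in binary is 1010, i.e. 10 = 8 + 2.
1353^1 ≡ 1353 (mod 5338)
1353^2 ≡ 1353^2 = 1830609 ≡ 5013 (mod 5338)
1353^4 ≡ 5013^2 = 25130169 ≡ 4203 (mod 5338)
1353^8 ≡ 4203^2 = 17665209 ≡ 1767 (mod 5338)
1353^10 = 1353^8 * 1353^2 ≡ 1767 * 5013 (mod 5338).
1767 * 5013 = 8857971 ≡ 2229 (mod 5338).

2229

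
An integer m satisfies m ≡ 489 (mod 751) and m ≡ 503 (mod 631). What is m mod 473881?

751⁻¹ mod 631: 751×468 ≡ 1 (mod 631), so 751⁻¹ ≡ 468.
m = 489 + 751×((503 − 489)×468 mod 631) = 489 + 751×242 = 182231.
Check: 182231 mod 751 = 489, 182231 mod 631 = 503. ✓

182231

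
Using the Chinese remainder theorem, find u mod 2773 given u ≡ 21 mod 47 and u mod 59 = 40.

1102

47⁻¹ mod 59: 47×54 ≡ 1 (mod 59), so 47⁻¹ ≡ 54.
u = 21 + 47×((40 − 21)×54 mod 59) = 21 + 47×23 = 1102.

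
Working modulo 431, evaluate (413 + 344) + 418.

313

413 + 344 = 757 ≡ 326 (mod 431)
326 + 418 = 744 ≡ 313 (mod 431)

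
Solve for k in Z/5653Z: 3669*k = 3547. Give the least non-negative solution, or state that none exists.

4691

gcd(3669, 5653) = 1, so a unique solution mod 5653 exists.
3669⁻¹ ≡ 1815 (mod 5653).
k ≡ 1815*3547 ≡ 4691 (mod 5653).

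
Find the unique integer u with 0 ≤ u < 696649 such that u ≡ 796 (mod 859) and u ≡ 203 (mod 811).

859⁻¹ mod 811: 859·490 ≡ 1 (mod 811), so 859⁻¹ ≡ 490.
u = 796 + 859·((203 − 796)·490 mod 811) = 796 + 859·579 = 498157.

498157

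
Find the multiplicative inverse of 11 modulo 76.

By the extended Euclidean algorithm:
76 = 6*11 + 10
11 = 1*10 + 1
10 = 10*1 + 0
gcd(11, 76) = 1, so the inverse exists.
Bézout: 1 = −1*76 + 7*11.
So 11⁻¹ ≡ 7 (mod 76).

7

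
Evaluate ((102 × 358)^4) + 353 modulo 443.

41

102 × 358 = 36516 ≡ 190 (mod 443)
(190)^4 ≡ 131 (mod 443)
131 + 353 = 484 ≡ 41 (mod 443)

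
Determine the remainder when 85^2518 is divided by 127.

9

2518 in binary is 100111010110, i.e. 2518 = 2048 + 256 + 128 + 64 + 16 + 4 + 2.
85^1 ≡ 85 (mod 127)
85^2 ≡ 85^2 = 7225 ≡ 113 (mod 127)
85^4 ≡ 113^2 = 12769 ≡ 69 (mod 127)
85^8 ≡ 69^2 = 4761 ≡ 62 (mod 127)
85^16 ≡ 62^2 = 3844 ≡ 34 (mod 127)
85^32 ≡ 34^2 = 1156 ≡ 13 (mod 127)
85^64 ≡ 13^2 = 169 ≡ 42 (mod 127)
85^128 ≡ 42^2 = 1764 ≡ 113 (mod 127)
85^256 ≡ 113^2 = 12769 ≡ 69 (mod 127)
85^512 ≡ 69^2 = 4761 ≡ 62 (mod 127)
85^1024 ≡ 62^2 = 3844 ≡ 34 (mod 127)
85^2048 ≡ 34^2 = 1156 ≡ 13 (mod 127)
85^2518 = 85^2048 * 85^256 * 85^128 * 85^64 * 85^16 * 85^4 * 85^2 ≡ 13 * 69 * 113 * 42 * 34 * 69 * 113 (mod 127).
Accumulate the product:
13 * 69 = 897 ≡ 8
8 * 113 = 904 ≡ 15
15 * 42 = 630 ≡ 122
122 * 34 = 4148 ≡ 84
84 * 69 = 5796 ≡ 81
81 * 113 = 9153 ≡ 9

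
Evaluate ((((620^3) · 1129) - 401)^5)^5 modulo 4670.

(620)^3 ≡ 3890 (mod 4670)
3890 · 1129 = 4391810 ≡ 2010 (mod 4670)
2010 - 401 = 1609
(1609)^5 ≡ 1239 (mod 4670)
(1239)^5 ≡ 2279 (mod 4670)

2279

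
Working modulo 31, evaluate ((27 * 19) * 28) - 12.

30

27 * 19 = 513 ≡ 17 (mod 31)
17 * 28 = 476 ≡ 11 (mod 31)
11 - 12 = -1 ≡ 30 (mod 31)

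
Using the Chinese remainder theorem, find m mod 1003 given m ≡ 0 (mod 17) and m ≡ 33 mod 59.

17⁻¹ mod 59: 17*7 ≡ 1 (mod 59), so 17⁻¹ ≡ 7.
m = 0 + 17*((33 − 0)*7 mod 59) = 0 + 17*54 = 918.

918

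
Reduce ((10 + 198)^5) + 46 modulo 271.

10 + 198 = 208
(208)^5 ≡ 145 (mod 271)
145 + 46 = 191

191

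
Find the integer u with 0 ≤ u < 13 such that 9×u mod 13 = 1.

Run the extended Euclidean algorithm:
13 = 1×9 + 4
9 = 2×4 + 1
4 = 4×1 + 0
gcd(9, 13) = 1, so the inverse exists.
Back-substitute for 1:
1 = 1×9 − 2×4
  = −2×13 + 3×9
So 9⁻¹ ≡ 3 (mod 13).

3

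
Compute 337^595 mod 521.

By square-and-multiply:
337^1 ≡ 337 (mod 521)
337^2 ≡ 337^2 = 113569 ≡ 512 (mod 521)
337^4 ≡ 512^2 = 262144 ≡ 81 (mod 521)
337^8 ≡ 81^2 = 6561 ≡ 309 (mod 521)
337^16 ≡ 309^2 = 95481 ≡ 138 (mod 521)
337^32 ≡ 138^2 = 19044 ≡ 288 (mod 521)
337^64 ≡ 288^2 = 82944 ≡ 105 (mod 521)
337^128 ≡ 105^2 = 11025 ≡ 84 (mod 521)
337^256 ≡ 84^2 = 7056 ≡ 283 (mod 521)
337^512 ≡ 283^2 = 80089 ≡ 376 (mod 521)
337^595 = 337^512 · 337^64 · 337^16 · 337^2 · 337^1 ≡ 376 · 105 · 138 · 512 · 337 (mod 521).
Accumulate the product:
376 · 105 = 39480 ≡ 405
405 · 138 = 55890 ≡ 143
143 · 512 = 73216 ≡ 276
276 · 337 = 93012 ≡ 274

274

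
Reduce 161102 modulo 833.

161102 = 193×833 + 333, so 161102 ≡ 333 (mod 833).

333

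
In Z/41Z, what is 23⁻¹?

25

Run the extended Euclidean algorithm:
41 = 1·23 + 18
23 = 1·18 + 5
18 = 3·5 + 3
5 = 1·3 + 2
3 = 1·2 + 1
2 = 2·1 + 0
gcd(23, 41) = 1, so the inverse exists.
Back-substitute for 1:
1 = 1·3 − 1·2
  = −1·5 + 2·3
  = 2·18 − 7·5
  = −7·23 + 9·18
  = 9·41 − 16·23
So 23⁻¹ ≡ −16 ≡ 25 (mod 41).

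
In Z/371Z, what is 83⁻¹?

By the extended Euclidean algorithm:
371 = 4*83 + 39
83 = 2*39 + 5
39 = 7*5 + 4
5 = 1*4 + 1
4 = 4*1 + 0
gcd(83, 371) = 1, so the inverse exists.
Bézout: 1 = −17*371 + 76*83.
So 83⁻¹ ≡ 76 (mod 371).

76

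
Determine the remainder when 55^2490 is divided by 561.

By square-and-multiply:
2490 in binary is 100110111010, i.e. 2490 = 2048 + 256 + 128 + 32 + 16 + 8 + 2.
55^1 ≡ 55 (mod 561)
55^2 ≡ 55^2 = 3025 ≡ 220 (mod 561)
55^4 ≡ 220^2 = 48400 ≡ 154 (mod 561)
55^8 ≡ 154^2 = 23716 ≡ 154 (mod 561)
55^16 ≡ 154^2 = 23716 ≡ 154 (mod 561)
55^32 ≡ 154^2 = 23716 ≡ 154 (mod 561)
55^64 ≡ 154^2 = 23716 ≡ 154 (mod 561)
55^128 ≡ 154^2 = 23716 ≡ 154 (mod 561)
55^256 ≡ 154^2 = 23716 ≡ 154 (mod 561)
55^512 ≡ 154^2 = 23716 ≡ 154 (mod 561)
55^1024 ≡ 154^2 = 23716 ≡ 154 (mod 561)
55^2048 ≡ 154^2 = 23716 ≡ 154 (mod 561)
55^2490 = 55^2048 * 55^256 * 55^128 * 55^32 * 55^16 * 55^8 * 55^2 ≡ 154 * 154 * 154 * 154 * 154 * 154 * 220 (mod 561).
Accumulate the product:
154 * 154 = 23716 ≡ 154
154 * 154 = 23716 ≡ 154
154 * 154 = 23716 ≡ 154
154 * 154 = 23716 ≡ 154
154 * 154 = 23716 ≡ 154
154 * 220 = 33880 ≡ 220

220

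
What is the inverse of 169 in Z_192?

25

Run the extended Euclidean algorithm:
192 = 1*169 + 23
169 = 7*23 + 8
23 = 2*8 + 7
8 = 1*7 + 1
7 = 7*1 + 0
gcd(169, 192) = 1, so the inverse exists.
Back-substitute for 1:
1 = 1*8 − 1*7
  = −1*23 + 3*8
  = 3*169 − 22*23
  = −22*192 + 25*169
So 169⁻¹ ≡ 25 (mod 192).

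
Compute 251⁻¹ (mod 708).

299

708 = 2·251 + 206
251 = 1·206 + 45
206 = 4·45 + 26
45 = 1·26 + 19
26 = 1·19 + 7
19 = 2·7 + 5
7 = 1·5 + 2
5 = 2·2 + 1
2 = 2·1 + 0
gcd(251, 708) = 1, so the inverse exists.
Bézout: 1 = −106·708 + 299·251.
So 251⁻¹ ≡ 299 (mod 708).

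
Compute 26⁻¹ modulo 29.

19

Run the extended Euclidean algorithm:
29 = 1×26 + 3
26 = 8×3 + 2
3 = 1×2 + 1
2 = 2×1 + 0
gcd(26, 29) = 1, so the inverse exists.
Back-substitute for 1:
1 = 1×3 − 1×2
  = −1×26 + 9×3
  = 9×29 − 10×26
So 26⁻¹ ≡ −10 ≡ 19 (mod 29).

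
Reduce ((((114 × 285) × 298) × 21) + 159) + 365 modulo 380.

144

114 × 285 = 32490 ≡ 190 (mod 380)
190 × 298 = 56620 ≡ 0 (mod 380)
0 × 21 = 0
0 + 159 = 159
159 + 365 = 524 ≡ 144 (mod 380)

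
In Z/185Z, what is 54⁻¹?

24

Apply the Euclidean algorithm and back-substitute:
185 = 3*54 + 23
54 = 2*23 + 8
23 = 2*8 + 7
8 = 1*7 + 1
7 = 7*1 + 0
gcd(54, 185) = 1, so the inverse exists.
Back-substitute for 1:
1 = 1*8 − 1*7
  = −1*23 + 3*8
  = 3*54 − 7*23
  = −7*185 + 24*54
So 54⁻¹ ≡ 24 (mod 185).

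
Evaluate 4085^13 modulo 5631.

4484

13 in binary is 1101, i.e. 13 = 8 + 4 + 1.
4085^1 ≡ 4085 (mod 5631)
4085^2 ≡ 4085^2 = 16687225 ≡ 2572 (mod 5631)
4085^4 ≡ 2572^2 = 6615184 ≡ 4390 (mod 5631)
4085^8 ≡ 4390^2 = 19272100 ≡ 2818 (mod 5631)
4085^13 = 4085^8 · 4085^4 · 4085^1 ≡ 2818 · 4390 · 4085 (mod 5631).
Accumulate the product:
2818 · 4390 = 12371020 ≡ 5344
5344 · 4085 = 21830240 ≡ 4484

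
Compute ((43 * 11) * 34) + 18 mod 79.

63

43 * 11 = 473 ≡ 78 (mod 79)
78 * 34 = 2652 ≡ 45 (mod 79)
45 + 18 = 63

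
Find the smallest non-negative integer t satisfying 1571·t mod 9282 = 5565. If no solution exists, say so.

gcd(1571, 9282) = 1, so a unique solution mod 9282 exists.
1571⁻¹ ≡ 8573 (mod 9282).
t ≡ 8573·5565 ≡ 8547 (mod 9282).

8547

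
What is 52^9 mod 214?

144

52^1 ≡ 52 (mod 214)
52^2 ≡ 52^2 = 2704 ≡ 136 (mod 214)
52^4 ≡ 136^2 = 18496 ≡ 92 (mod 214)
52^8 ≡ 92^2 = 8464 ≡ 118 (mod 214)
52^9 = 52^8 * 52^1 ≡ 118 * 52 (mod 214).
118 * 52 = 6136 ≡ 144 (mod 214).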